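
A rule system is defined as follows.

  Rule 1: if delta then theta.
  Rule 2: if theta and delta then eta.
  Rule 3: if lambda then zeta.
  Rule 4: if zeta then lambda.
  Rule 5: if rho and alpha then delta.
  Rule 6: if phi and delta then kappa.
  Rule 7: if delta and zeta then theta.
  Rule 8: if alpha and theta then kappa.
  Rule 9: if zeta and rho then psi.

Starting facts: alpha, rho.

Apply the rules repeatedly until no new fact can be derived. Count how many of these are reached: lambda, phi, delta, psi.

rho and alpha hold, so delta follows (Rule 5).
lambda would need zeta (Rule 4), but zeta is never established.
No rule produces phi, and it is not given.
delta: reached.
psi would need zeta and rho (Rule 9), but zeta is never established.
Reached: delta — 1 of the 4.

1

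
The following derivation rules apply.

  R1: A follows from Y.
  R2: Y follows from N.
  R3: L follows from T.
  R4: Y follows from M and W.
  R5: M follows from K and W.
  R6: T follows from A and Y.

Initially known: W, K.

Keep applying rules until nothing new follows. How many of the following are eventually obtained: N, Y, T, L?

3

From K and W, R5 gives M.
M and W hold, so Y follows (R4).
Y holds, so A follows (R1).
A and Y hold, so T follows (R6).
T holds, so L follows (R3).
No rule produces N, and it is not given.
Y: reached.
T: reached.
L: reached.
Reached: Y, T, and L — 3 of the 4.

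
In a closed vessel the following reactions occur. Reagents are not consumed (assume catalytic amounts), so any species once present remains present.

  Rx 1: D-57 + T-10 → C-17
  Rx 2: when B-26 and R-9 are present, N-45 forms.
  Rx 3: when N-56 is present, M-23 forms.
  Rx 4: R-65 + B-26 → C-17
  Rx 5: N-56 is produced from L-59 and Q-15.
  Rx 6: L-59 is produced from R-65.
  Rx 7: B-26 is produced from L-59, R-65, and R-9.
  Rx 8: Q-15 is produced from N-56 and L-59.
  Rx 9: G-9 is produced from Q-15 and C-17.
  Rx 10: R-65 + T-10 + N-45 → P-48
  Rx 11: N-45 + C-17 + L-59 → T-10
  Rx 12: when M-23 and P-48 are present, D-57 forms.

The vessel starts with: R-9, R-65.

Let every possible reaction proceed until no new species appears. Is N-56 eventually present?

N-56 would need L-59 and Q-15 (Rx 5), but Q-15 never forms.

No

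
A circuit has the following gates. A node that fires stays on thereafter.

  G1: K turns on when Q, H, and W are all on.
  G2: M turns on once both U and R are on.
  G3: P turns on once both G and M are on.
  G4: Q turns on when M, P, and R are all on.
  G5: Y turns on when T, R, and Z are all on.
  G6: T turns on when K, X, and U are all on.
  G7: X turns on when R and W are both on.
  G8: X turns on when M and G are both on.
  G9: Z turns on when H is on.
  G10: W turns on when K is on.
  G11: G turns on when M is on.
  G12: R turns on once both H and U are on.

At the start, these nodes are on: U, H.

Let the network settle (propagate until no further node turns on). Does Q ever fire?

Yes

H and U are on, so R turns on (G12).
G2: U and R on → M on.
G11: M on → G on.
G3: G and M on → P on.
M, P, and R are on, so Q turns on (G4).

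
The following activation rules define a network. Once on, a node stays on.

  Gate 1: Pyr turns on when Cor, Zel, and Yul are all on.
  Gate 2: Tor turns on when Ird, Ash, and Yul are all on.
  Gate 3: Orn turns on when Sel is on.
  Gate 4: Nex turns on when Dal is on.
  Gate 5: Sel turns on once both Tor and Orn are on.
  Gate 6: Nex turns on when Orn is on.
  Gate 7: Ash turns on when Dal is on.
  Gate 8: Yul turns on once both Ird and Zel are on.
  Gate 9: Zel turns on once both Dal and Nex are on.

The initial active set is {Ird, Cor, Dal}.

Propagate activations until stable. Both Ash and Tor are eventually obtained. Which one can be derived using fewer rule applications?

Ash: Gate 7: Dal on → Ash on. [1 rule application]
Tor: Gate 4: Dal on → Nex on. Gate 7: Dal on → Ash on. Dal and Nex are on, so Zel turns on (Gate 9). Gate 8: Ird and Zel on → Yul on. Gate 2: Ird, Ash, and Yul on → Tor on. [5 rule applications]
Ash needs fewer.

Ash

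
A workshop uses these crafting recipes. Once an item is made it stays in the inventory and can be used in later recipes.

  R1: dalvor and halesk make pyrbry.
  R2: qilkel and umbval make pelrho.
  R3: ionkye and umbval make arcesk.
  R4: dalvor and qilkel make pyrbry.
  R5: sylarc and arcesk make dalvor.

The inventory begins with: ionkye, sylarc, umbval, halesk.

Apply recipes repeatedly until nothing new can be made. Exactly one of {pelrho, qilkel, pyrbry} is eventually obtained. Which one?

pyrbry

ionkye and umbval → arcesk (R3).
Using R5, sylarc and arcesk make dalvor.
dalvor and halesk → pyrbry (R1).
pelrho would need qilkel and umbval (R2), but qilkel is never obtained. No rule produces qilkel, and it is not given.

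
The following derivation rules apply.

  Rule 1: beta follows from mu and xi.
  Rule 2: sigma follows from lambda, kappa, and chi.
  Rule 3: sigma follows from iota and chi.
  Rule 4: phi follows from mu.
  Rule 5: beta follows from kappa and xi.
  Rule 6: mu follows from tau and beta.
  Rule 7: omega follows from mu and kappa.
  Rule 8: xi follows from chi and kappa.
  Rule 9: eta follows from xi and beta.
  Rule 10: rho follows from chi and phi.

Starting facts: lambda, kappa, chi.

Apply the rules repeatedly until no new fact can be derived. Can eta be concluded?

Yes

From chi and kappa, Rule 8 gives xi.
kappa and xi hold, so beta follows (Rule 5).
xi and beta hold, so eta follows (Rule 9).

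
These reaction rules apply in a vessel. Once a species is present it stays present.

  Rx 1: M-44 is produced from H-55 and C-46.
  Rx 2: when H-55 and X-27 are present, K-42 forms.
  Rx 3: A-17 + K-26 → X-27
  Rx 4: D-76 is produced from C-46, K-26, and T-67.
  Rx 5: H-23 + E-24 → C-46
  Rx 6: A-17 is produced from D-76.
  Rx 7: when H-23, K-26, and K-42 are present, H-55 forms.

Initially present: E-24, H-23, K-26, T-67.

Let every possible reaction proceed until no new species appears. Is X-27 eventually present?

H-23 and E-24 present → C-46 forms (Rx 5).
C-46, K-26, and T-67 present → D-76 forms (Rx 4).
D-76 present → A-17 forms (Rx 6).
A-17 and K-26 present → X-27 forms (Rx 3).

Yes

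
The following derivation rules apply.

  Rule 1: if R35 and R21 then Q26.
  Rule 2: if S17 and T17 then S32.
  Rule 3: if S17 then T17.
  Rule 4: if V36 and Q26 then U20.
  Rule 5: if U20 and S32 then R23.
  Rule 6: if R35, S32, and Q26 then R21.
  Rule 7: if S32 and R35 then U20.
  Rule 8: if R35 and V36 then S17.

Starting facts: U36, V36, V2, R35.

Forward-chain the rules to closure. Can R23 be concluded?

R35 and V36 hold, so S17 follows (Rule 8).
From S17, Rule 3 gives T17.
From S17 and T17, Rule 2 gives S32.
S32 and R35 hold, so U20 follows (Rule 7).
From U20 and S32, Rule 5 gives R23.

Yes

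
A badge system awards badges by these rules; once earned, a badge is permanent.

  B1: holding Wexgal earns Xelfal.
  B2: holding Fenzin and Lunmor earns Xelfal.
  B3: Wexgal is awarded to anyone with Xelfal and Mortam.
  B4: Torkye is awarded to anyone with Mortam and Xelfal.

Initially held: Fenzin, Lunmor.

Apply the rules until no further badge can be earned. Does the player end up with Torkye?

Torkye would need Mortam and Xelfal (B4), but Mortam is never earned.

No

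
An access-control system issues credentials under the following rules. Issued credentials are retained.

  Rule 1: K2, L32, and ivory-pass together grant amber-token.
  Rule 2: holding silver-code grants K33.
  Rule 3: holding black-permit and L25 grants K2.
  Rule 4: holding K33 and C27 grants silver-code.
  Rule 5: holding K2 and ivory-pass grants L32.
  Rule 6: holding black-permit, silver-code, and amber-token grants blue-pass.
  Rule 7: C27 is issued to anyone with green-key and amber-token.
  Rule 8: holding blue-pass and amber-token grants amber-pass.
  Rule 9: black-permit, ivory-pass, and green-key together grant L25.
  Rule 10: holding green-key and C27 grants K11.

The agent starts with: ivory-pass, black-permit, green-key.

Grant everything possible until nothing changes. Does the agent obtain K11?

Holding black-permit, ivory-pass, and green-key grants L25 (Rule 9).
Holding black-permit and L25 grants K2 (Rule 3).
Holding K2 and ivory-pass grants L32 (Rule 5).
Holding K2, L32, and ivory-pass grants amber-token (Rule 1).
Holding green-key and amber-token grants C27 (Rule 7).
Holding green-key and C27 grants K11 (Rule 10).

Yes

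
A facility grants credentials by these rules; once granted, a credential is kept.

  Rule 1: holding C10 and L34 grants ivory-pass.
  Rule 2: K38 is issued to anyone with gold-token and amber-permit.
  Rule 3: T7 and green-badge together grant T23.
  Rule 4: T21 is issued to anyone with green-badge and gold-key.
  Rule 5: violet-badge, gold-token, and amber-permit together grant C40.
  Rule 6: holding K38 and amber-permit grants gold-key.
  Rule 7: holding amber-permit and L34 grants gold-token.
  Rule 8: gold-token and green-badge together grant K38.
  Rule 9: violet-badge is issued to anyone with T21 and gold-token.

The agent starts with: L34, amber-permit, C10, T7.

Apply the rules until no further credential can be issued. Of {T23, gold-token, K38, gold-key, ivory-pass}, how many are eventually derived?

4

Holding C10 and L34 grants ivory-pass (Rule 1).
Holding amber-permit and L34 grants gold-token (Rule 7).
Holding gold-token and amber-permit grants K38 (Rule 2).
Holding K38 and amber-permit grants gold-key (Rule 6).
T23 would need T7 and green-badge (Rule 3), but green-badge is never granted.
gold-token: reached.
K38: reached.
gold-key: reached.
ivory-pass: reached.
Reached: gold-token, K38, gold-key, and ivory-pass — 4 of the 5.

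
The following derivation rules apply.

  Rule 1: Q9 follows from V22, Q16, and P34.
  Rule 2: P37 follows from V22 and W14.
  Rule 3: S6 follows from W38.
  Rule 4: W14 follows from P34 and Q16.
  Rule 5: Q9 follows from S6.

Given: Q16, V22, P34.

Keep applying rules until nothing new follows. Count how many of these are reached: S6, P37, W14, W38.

2

From P34 and Q16, Rule 4 gives W14.
From V22 and W14, Rule 2 gives P37.
S6 would need W38 (Rule 3), but W38 is never established.
P37: reached.
W14: reached.
No rule produces W38, and it is not given.
Reached: P37 and W14 — 2 of the 4.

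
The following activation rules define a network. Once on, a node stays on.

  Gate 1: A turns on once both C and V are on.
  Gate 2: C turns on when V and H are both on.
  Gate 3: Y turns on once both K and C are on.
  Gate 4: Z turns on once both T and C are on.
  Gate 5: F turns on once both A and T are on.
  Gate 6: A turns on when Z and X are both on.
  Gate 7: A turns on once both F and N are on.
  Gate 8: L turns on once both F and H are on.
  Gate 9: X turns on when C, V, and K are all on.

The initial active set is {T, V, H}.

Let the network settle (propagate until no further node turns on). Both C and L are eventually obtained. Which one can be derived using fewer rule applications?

C

C: Gate 2: V and H on → C on. [1 rule application]
L: Gate 2: V and H on → C on. Gate 1: C and V on → A on. A and T are on, so F turns on (Gate 5). Gate 8: F and H on → L on. [4 rule applications]
C needs fewer.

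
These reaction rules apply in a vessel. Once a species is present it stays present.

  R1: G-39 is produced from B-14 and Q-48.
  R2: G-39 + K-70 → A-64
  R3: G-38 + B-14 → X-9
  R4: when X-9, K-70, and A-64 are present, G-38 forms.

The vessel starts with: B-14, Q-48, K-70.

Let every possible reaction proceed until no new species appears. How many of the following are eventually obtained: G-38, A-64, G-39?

2

B-14 and Q-48 present → G-39 forms (R1).
G-39 and K-70 present → A-64 forms (R2).
G-38 would need X-9, K-70, and A-64 (R4), but X-9 never forms.
A-64: reached.
G-39: reached.
Reached: A-64 and G-39 — 2 of the 3.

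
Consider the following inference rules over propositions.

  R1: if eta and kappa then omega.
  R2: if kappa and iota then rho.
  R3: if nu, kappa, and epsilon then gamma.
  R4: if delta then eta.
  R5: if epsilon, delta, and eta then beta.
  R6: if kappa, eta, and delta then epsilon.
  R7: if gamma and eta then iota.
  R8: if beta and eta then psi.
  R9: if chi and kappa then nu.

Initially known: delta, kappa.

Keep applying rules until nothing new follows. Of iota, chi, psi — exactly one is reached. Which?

From delta, R4 gives eta.
kappa, eta, and delta hold, so epsilon follows (R6).
From epsilon, delta, and eta, R5 gives beta.
From beta and eta, R8 gives psi.
iota would need gamma and eta (R7), but gamma is never established. No rule produces chi, and it is not given.

psi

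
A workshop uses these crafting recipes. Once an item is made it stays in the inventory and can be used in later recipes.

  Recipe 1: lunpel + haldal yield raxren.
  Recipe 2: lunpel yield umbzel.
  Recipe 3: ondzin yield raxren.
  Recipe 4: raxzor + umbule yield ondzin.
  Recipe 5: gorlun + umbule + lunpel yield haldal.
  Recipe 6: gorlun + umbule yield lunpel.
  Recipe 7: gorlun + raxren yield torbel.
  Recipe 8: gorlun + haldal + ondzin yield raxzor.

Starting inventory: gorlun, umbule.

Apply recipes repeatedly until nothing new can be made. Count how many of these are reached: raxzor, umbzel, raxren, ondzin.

gorlun + umbule → lunpel (Recipe 6).
gorlun + umbule + lunpel → haldal (Recipe 5).
Using Recipe 2, lunpel makes umbzel.
lunpel + haldal → raxren (Recipe 1).
raxzor would need gorlun, haldal, and ondzin (Recipe 8), but ondzin is never obtained.
umbzel: reached.
raxren: reached.
ondzin would need raxzor and umbule (Recipe 4), but raxzor is never obtained.
Reached: umbzel and raxren — 2 of the 4.

2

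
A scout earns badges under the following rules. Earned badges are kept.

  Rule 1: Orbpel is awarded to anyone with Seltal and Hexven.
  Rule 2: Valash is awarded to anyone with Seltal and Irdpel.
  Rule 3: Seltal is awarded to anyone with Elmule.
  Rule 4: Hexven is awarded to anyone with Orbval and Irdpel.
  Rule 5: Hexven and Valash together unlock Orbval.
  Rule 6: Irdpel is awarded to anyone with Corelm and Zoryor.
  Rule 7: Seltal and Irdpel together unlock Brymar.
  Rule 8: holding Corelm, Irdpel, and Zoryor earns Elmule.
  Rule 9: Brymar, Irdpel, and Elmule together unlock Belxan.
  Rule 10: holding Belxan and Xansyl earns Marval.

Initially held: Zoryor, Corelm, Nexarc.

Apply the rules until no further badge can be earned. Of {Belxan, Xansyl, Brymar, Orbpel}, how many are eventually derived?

2

With Corelm and Zoryor, Irdpel is earned (Rule 6).
With Corelm, Irdpel, and Zoryor, Elmule is earned (Rule 8).
With Elmule, Seltal is earned (Rule 3).
With Seltal and Irdpel, Brymar is earned (Rule 7).
With Brymar, Irdpel, and Elmule, Belxan is earned (Rule 9).
Belxan: reached.
No rule produces Xansyl, and it is not given.
Brymar: reached.
Orbpel would need Seltal and Hexven (Rule 1), but Hexven is never earned.
Reached: Belxan and Brymar — 2 of the 4.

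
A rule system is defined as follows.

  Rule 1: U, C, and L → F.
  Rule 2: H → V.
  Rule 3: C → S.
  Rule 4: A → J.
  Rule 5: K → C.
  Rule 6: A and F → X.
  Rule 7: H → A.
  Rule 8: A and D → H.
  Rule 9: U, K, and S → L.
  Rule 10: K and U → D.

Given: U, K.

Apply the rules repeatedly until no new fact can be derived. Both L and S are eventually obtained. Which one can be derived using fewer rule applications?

S: From K, Rule 5 gives C. From C, Rule 3 gives S. [2 rule applications]
L: K holds, so C follows (Rule 5). C holds, so S follows (Rule 3). From U, K, and S, Rule 9 gives L. [3 rule applications]
S needs fewer.

S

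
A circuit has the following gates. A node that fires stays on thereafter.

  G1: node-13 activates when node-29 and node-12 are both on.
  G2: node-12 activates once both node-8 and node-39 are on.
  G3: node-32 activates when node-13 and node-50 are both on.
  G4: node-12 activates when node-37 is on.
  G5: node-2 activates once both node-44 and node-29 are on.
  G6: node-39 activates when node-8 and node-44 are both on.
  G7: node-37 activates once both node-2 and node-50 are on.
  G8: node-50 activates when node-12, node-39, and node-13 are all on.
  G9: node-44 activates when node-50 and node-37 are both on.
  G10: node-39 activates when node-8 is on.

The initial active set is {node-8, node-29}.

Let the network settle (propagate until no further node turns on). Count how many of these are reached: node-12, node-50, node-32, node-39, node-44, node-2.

4

G10: node-8 on → node-39 on.
G2: node-8 and node-39 on → node-12 on.
node-29 and node-12 are on, so node-13 activates (G1).
node-12, node-39, and node-13 are on, so node-50 activates (G8).
G3: node-13 and node-50 on → node-32 on.
node-12: reached.
node-50: reached.
node-32: reached.
node-39: reached.
node-44 would need node-50 and node-37 (G9), but node-37 never turns on.
node-2 would need node-44 and node-29 (G5), but node-44 never turns on.
Reached: node-12, node-50, node-32, and node-39 — 4 of the 6.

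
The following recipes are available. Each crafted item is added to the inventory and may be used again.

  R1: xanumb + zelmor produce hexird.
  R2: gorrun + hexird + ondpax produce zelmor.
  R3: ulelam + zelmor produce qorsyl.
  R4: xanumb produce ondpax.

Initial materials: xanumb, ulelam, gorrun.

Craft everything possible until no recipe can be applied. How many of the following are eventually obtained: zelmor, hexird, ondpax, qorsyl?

1

Using R4, xanumb makes ondpax.
zelmor would need gorrun, hexird, and ondpax (R2), but hexird is never obtained.
hexird would need xanumb and zelmor (R1), but zelmor is never obtained.
ondpax: reached.
qorsyl would need ulelam and zelmor (R3), but zelmor is never obtained.
Reached: ondpax — 1 of the 4.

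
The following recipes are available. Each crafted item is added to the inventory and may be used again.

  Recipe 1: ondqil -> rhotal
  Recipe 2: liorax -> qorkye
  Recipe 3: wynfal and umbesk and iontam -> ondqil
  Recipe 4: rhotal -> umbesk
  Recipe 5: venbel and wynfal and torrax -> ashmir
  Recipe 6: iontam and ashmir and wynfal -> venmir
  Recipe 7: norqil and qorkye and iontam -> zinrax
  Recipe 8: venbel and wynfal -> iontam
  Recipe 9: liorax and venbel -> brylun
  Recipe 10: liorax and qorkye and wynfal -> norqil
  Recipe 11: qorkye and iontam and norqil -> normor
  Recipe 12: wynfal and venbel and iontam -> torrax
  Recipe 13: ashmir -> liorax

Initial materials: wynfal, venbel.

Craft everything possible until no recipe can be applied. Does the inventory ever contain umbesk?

No

umbesk would need rhotal (Recipe 4), but rhotal is never obtained.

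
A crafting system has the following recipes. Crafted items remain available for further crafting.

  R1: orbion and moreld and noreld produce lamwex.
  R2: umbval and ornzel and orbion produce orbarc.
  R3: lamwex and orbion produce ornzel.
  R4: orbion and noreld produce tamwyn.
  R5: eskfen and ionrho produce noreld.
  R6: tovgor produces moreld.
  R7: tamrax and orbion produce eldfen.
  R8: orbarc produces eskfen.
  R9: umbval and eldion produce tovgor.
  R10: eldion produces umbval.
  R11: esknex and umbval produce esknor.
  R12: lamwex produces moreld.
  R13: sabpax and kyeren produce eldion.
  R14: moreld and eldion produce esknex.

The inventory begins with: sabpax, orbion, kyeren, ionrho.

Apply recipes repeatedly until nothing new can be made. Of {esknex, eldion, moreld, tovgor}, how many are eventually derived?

4

sabpax and kyeren → eldion (R13).
eldion → umbval (R10).
umbval and eldion → tovgor (R9).
Using R6, tovgor makes moreld.
Using R14, moreld and eldion make esknex.
esknex: reached.
eldion: reached.
moreld: reached.
tovgor: reached.
All 4 are reached.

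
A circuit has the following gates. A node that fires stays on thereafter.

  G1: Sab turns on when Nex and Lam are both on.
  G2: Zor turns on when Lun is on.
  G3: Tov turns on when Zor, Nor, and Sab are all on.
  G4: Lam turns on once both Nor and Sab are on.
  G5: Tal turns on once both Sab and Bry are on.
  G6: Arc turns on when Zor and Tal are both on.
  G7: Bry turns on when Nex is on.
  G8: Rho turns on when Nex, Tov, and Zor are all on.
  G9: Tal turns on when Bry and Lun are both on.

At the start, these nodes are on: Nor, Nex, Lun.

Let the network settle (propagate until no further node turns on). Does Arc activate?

Yes

Lun is on, so Zor turns on (G2).
G7: Nex on → Bry on.
G9: Bry and Lun on → Tal on.
Zor and Tal are on, so Arc turns on (G6).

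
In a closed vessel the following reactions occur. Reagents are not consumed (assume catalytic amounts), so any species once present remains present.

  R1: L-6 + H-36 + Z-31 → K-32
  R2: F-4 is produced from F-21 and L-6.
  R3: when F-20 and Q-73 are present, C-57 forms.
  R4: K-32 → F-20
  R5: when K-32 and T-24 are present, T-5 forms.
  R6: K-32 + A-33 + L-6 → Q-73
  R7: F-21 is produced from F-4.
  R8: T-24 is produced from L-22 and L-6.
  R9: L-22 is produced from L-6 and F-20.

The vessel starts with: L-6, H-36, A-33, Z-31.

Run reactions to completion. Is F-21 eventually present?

No

F-21 would need F-4 (R7), but F-4 never forms.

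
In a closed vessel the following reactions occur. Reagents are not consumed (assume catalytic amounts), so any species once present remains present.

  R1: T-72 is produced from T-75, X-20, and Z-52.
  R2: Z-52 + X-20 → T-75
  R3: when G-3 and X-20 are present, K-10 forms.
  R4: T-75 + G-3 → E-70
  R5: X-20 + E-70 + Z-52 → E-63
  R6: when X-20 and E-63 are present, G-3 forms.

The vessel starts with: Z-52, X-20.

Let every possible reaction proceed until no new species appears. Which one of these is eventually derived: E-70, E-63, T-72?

Z-52 and X-20 present → T-75 forms (R2).
T-75, X-20, and Z-52 present → T-72 forms (R1).
E-63 would need X-20, E-70, and Z-52 (R5), but E-70 never forms. E-70 would need T-75 and G-3 (R4), but G-3 never forms.

T-72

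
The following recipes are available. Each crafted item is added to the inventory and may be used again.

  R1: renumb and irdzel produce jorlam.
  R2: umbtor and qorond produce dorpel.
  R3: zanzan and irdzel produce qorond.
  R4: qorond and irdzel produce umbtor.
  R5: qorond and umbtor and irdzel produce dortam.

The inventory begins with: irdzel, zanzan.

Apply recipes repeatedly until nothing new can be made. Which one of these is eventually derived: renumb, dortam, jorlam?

Using R3, zanzan and irdzel make qorond.
Using R4, qorond and irdzel make umbtor.
Using R5, qorond, umbtor, and irdzel make dortam.
No rule produces renumb, and it is not given. jorlam would need renumb and irdzel (R1), but renumb is never obtained.

dortam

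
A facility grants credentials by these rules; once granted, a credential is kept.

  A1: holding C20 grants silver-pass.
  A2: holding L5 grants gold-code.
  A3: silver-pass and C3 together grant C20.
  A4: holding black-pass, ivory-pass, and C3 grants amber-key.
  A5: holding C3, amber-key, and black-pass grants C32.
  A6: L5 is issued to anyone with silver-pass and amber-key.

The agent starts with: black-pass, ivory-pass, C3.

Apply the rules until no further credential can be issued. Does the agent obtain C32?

Holding black-pass, ivory-pass, and C3 grants amber-key (A4).
Holding C3, amber-key, and black-pass grants C32 (A5).

Yes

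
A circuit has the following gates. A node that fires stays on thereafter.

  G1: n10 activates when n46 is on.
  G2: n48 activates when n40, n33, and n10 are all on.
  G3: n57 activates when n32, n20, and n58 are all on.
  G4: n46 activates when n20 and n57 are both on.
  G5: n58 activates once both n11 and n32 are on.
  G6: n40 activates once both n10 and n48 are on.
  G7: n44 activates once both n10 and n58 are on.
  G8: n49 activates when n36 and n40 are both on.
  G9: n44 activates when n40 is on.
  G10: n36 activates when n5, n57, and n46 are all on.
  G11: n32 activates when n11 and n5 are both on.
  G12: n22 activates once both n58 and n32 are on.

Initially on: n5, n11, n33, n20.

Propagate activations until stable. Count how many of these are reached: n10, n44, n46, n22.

4

n11 and n5 are on, so n32 activates (G11).
n11 and n32 are on, so n58 activates (G5).
G12: n58 and n32 on → n22 on.
G3: n32, n20, and n58 on → n57 on.
G4: n20 and n57 on → n46 on.
G1: n46 on → n10 on.
n10 and n58 are on, so n44 activates (G7).
n10: reached.
n44: reached.
n46: reached.
n22: reached.
All 4 are reached.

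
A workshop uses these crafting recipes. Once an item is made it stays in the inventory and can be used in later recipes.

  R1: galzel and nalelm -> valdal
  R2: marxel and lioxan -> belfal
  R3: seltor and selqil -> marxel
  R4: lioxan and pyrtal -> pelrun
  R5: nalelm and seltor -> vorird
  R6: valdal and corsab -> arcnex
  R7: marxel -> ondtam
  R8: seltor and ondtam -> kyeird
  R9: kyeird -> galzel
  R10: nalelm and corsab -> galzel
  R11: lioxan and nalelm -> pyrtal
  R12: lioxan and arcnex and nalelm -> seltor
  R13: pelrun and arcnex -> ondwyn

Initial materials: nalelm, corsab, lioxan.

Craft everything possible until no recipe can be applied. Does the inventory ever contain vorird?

nalelm and corsab -> galzel (R10).
galzel and nalelm -> valdal (R1).
Using R6, valdal and corsab make arcnex.
lioxan and arcnex and nalelm -> seltor (R12).
nalelm and seltor -> vorird (R5).

Yes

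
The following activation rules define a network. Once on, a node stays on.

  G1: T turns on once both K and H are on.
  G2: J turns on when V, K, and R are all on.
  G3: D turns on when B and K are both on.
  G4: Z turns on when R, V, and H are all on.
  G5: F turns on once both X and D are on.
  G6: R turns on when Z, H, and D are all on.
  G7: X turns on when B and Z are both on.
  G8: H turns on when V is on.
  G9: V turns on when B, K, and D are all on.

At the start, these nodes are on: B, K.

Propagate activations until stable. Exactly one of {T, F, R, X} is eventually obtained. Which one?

T

B and K are on, so D turns on (G3).
B, K, and D are on, so V turns on (G9).
V is on, so H turns on (G8).
K and H are on, so T turns on (G1).
F would need X and D (G5), but X never turns on. X would need B and Z (G7), but Z never turns on. R would need Z, H, and D (G6), but Z never turns on.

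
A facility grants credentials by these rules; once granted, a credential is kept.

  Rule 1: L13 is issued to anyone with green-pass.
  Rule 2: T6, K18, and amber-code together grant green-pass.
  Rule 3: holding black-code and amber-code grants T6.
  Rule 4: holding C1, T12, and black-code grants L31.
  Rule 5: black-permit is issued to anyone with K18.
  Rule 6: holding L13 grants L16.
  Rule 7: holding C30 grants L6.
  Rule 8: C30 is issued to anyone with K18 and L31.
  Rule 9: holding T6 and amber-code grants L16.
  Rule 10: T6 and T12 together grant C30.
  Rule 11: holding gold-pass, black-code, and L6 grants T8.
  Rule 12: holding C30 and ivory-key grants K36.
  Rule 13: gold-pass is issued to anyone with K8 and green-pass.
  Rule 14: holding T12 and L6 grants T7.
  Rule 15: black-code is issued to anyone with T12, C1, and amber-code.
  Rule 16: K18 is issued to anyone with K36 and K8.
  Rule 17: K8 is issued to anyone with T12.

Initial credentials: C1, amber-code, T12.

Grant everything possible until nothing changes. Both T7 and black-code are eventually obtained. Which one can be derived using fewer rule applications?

black-code: Holding T12, C1, and amber-code grants black-code (Rule 15). [1 rule application]
T7: Holding T12, C1, and amber-code grants black-code (Rule 15). Holding black-code and amber-code grants T6 (Rule 3). Holding T6 and T12 grants C30 (Rule 10). Holding C30 grants L6 (Rule 7). Holding T12 and L6 grants T7 (Rule 14). [5 rule applications]
black-code needs fewer.

black-code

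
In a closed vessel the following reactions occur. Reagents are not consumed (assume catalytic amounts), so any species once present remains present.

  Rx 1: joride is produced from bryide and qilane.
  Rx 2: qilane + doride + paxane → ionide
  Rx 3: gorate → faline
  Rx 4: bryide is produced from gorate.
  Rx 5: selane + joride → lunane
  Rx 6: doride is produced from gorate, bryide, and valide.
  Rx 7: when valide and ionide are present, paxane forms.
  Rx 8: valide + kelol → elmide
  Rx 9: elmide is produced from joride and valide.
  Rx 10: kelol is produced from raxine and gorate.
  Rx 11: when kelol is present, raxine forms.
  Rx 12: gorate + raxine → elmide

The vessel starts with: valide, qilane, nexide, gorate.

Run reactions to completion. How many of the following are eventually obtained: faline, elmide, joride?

3

gorate present → bryide forms (Rx 4).
gorate present → faline forms (Rx 3).
bryide and qilane present → joride forms (Rx 1).
joride and valide present → elmide forms (Rx 9).
faline: reached.
elmide: reached.
joride: reached.
All 3 are reached.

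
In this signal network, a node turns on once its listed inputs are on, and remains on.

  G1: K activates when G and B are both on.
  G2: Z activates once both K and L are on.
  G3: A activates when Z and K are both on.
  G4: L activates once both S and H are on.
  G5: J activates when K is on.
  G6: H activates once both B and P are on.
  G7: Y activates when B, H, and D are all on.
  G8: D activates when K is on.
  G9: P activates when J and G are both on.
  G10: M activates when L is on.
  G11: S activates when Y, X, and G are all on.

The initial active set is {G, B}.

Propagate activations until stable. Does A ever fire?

No

A would need Z and K (G3), but Z never turns on.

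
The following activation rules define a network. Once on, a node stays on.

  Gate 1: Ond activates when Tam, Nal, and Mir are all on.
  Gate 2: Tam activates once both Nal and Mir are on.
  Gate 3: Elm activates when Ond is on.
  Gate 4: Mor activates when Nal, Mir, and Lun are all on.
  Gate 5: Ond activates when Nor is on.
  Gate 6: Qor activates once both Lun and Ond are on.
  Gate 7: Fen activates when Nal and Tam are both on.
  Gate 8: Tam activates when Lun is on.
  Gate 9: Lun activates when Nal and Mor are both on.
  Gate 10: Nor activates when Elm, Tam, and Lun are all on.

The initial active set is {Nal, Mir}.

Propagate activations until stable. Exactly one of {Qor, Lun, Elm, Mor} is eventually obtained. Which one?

Gate 2: Nal and Mir on → Tam on.
Tam, Nal, and Mir are on, so Ond activates (Gate 1).
Ond is on, so Elm activates (Gate 3).
Qor would need Lun and Ond (Gate 6), but Lun never turns on. Lun would need Nal and Mor (Gate 9), but Mor never turns on. Mor would need Nal, Mir, and Lun (Gate 4), but Lun never turns on.

Elm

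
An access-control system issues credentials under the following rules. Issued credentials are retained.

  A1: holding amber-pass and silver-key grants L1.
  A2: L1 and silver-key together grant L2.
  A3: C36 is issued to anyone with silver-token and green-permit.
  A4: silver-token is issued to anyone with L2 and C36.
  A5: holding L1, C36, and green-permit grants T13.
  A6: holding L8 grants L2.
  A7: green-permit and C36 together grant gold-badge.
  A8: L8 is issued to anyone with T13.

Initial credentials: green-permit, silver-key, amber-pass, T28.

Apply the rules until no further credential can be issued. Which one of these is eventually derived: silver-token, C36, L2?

Holding amber-pass and silver-key grants L1 (A1).
Holding L1 and silver-key grants L2 (A2).
C36 would need silver-token and green-permit (A3), but silver-token is never granted. silver-token would need L2 and C36 (A4), but C36 is never granted.

L2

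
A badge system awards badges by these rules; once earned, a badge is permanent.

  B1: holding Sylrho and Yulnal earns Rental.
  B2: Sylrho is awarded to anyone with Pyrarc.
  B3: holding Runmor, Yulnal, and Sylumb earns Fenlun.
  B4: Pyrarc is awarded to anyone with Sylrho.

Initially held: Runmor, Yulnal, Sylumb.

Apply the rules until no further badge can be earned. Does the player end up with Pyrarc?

Pyrarc would need Sylrho (B4), but Sylrho is never earned.

No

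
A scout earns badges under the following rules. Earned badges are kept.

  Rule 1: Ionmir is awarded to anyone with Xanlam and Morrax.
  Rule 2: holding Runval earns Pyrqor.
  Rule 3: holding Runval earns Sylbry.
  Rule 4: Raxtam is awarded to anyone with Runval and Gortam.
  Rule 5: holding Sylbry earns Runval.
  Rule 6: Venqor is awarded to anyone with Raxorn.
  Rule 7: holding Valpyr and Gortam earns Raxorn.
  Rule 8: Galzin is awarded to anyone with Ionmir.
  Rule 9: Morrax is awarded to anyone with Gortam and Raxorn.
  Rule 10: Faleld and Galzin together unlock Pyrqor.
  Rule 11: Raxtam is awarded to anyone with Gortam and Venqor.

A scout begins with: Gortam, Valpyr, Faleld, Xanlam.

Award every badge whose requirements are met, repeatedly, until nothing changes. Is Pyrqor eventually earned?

With Valpyr and Gortam, Raxorn is earned (Rule 7).
With Gortam and Raxorn, Morrax is earned (Rule 9).
With Xanlam and Morrax, Ionmir is earned (Rule 1).
With Ionmir, Galzin is earned (Rule 8).
With Faleld and Galzin, Pyrqor is earned (Rule 10).

Yes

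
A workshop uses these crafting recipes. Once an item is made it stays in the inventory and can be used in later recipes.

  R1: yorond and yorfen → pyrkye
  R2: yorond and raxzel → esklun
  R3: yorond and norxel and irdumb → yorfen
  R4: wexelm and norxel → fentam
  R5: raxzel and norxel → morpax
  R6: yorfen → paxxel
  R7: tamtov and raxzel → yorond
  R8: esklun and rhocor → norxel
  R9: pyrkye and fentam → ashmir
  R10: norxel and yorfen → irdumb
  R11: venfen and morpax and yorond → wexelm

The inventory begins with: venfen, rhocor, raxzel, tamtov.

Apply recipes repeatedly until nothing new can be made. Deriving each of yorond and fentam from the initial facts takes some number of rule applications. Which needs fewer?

yorond: Using R7, tamtov and raxzel make yorond. [1 rule application]
fentam: Using R7, tamtov and raxzel make yorond. Using R2, yorond and raxzel make esklun. esklun and rhocor → norxel (R8). Using R5, raxzel and norxel make morpax. venfen and morpax and yorond → wexelm (R11). Using R4, wexelm and norxel make fentam. [6 rule applications]
yorond needs fewer.

yorond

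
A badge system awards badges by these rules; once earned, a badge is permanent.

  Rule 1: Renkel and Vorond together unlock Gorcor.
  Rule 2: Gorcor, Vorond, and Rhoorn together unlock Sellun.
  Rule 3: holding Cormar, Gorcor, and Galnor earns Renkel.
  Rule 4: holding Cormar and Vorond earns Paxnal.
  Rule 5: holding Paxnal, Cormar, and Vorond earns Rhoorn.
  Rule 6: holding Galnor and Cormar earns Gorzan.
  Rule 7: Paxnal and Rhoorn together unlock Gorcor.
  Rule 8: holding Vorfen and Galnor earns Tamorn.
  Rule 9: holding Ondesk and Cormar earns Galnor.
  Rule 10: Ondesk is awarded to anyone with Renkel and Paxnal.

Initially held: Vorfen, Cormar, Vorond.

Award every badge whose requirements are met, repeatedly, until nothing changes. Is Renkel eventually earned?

Renkel would need Cormar, Gorcor, and Galnor (Rule 3), but Galnor is never earned.

No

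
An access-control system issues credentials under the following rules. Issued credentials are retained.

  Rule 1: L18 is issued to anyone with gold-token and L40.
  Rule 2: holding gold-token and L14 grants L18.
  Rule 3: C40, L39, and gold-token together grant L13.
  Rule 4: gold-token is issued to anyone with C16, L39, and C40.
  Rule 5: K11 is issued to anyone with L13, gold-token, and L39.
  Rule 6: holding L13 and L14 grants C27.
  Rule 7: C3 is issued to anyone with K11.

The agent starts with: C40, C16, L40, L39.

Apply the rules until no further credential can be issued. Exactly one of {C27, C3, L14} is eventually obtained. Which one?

Holding C16, L39, and C40 grants gold-token (Rule 4).
Holding C40, L39, and gold-token grants L13 (Rule 3).
Holding L13, gold-token, and L39 grants K11 (Rule 5).
Holding K11 grants C3 (Rule 7).
C27 would need L13 and L14 (Rule 6), but L14 is never granted. No rule produces L14, and it is not given.

C3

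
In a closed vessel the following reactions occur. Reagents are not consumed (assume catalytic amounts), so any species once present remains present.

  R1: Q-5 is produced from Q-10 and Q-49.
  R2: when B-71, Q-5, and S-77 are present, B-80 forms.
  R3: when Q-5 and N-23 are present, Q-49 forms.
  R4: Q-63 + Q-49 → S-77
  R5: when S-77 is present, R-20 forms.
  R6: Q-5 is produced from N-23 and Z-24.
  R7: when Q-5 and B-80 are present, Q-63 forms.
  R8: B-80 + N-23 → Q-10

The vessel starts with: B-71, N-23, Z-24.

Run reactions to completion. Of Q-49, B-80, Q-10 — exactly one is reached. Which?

Q-49

N-23 and Z-24 present → Q-5 forms (R6).
Q-5 and N-23 present → Q-49 forms (R3).
Q-10 would need B-80 and N-23 (R8), but B-80 never forms. B-80 would need B-71, Q-5, and S-77 (R2), but S-77 never forms.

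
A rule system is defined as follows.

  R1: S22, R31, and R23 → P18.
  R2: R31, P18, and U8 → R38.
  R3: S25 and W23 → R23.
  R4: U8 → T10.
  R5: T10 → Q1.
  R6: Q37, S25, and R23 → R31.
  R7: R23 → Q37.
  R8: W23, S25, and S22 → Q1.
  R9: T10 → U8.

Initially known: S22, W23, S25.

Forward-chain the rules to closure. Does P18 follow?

Yes

S25 and W23 hold, so R23 follows (R3).
R23 holds, so Q37 follows (R7).
Q37, S25, and R23 hold, so R31 follows (R6).
From S22, R31, and R23, R1 gives P18.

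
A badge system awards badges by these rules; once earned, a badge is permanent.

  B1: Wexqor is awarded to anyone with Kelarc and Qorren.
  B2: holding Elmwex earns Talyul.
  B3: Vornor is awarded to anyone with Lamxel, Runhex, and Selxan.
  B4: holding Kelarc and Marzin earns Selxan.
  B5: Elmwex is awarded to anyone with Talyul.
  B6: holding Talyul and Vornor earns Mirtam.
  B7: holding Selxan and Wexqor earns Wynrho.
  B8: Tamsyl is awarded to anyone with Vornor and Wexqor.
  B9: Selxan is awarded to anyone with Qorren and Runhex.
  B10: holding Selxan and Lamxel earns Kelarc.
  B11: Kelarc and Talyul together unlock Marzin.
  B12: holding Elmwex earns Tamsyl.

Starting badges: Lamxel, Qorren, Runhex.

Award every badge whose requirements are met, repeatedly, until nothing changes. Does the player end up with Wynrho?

Yes

With Qorren and Runhex, Selxan is earned (B9).
With Selxan and Lamxel, Kelarc is earned (B10).
With Kelarc and Qorren, Wexqor is earned (B1).
With Selxan and Wexqor, Wynrho is earned (B7).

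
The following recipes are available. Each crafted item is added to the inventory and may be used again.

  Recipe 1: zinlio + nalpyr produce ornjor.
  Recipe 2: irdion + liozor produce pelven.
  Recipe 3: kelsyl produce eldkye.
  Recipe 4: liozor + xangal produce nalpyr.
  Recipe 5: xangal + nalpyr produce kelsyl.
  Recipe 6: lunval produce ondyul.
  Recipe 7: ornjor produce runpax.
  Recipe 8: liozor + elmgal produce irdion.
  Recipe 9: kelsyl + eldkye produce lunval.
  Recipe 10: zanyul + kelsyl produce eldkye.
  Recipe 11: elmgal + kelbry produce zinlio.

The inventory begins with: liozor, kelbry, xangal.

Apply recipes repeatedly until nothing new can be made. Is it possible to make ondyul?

Yes

Using Recipe 4, liozor and xangal make nalpyr.
xangal + nalpyr → kelsyl (Recipe 5).
Using Recipe 3, kelsyl makes eldkye.
kelsyl + eldkye → lunval (Recipe 9).
lunval → ondyul (Recipe 6).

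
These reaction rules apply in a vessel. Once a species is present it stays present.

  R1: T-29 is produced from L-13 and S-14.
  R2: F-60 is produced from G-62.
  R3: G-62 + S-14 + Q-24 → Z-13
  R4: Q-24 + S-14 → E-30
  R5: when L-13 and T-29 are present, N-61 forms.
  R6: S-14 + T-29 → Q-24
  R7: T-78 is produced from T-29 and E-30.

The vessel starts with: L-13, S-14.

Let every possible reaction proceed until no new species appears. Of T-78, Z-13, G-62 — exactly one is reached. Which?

T-78

L-13 and S-14 present → T-29 forms (R1).
S-14 and T-29 present → Q-24 forms (R6).
Q-24 and S-14 present → E-30 forms (R4).
T-29 and E-30 present → T-78 forms (R7).
No rule produces G-62, and it is not given. Z-13 would need G-62, S-14, and Q-24 (R3), but G-62 never forms.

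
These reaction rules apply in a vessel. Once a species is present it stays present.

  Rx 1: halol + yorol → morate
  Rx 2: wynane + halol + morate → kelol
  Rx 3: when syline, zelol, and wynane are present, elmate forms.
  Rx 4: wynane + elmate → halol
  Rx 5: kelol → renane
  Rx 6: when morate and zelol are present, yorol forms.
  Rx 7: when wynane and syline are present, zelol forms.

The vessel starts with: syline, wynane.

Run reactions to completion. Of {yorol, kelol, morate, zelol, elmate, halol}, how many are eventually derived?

3

wynane and syline present → zelol forms (Rx 7).
syline, zelol, and wynane present → elmate forms (Rx 3).
wynane and elmate present → halol forms (Rx 4).
yorol would need morate and zelol (Rx 6), but morate never forms.
kelol would need wynane, halol, and morate (Rx 2), but morate never forms.
morate would need halol and yorol (Rx 1), but yorol never forms.
zelol: reached.
elmate: reached.
halol: reached.
Reached: zelol, elmate, and halol — 3 of the 6.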